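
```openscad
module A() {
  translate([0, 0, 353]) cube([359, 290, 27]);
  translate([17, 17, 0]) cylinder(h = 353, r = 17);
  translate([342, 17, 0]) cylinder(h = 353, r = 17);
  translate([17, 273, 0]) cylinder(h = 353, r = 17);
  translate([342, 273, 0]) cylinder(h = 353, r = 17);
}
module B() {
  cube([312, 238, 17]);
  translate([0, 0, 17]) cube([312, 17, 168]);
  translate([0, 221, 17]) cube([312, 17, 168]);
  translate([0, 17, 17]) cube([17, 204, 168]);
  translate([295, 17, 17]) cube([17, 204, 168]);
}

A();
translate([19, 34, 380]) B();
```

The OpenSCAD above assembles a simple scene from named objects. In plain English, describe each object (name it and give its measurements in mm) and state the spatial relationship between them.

A is a simple wooden stool: a rectangular seat 359 mm (x) by 290 mm (y), 27 mm thick, top face at z = 380 mm, on four round legs, each 34 mm in diameter. The legs rest on z = 0, each leg's axis is inset half a diameter from the nearest pair of seat edges (so the leg's bounding box is flush with the corner).

B is an open storage box with external size 312×238×185 mm and wall thickness 17 mm (the base is also 17 mm thick). The base covers the whole footprint; the four walls stand on the base, with the y-facing walls full-width and the x-facing walls fitting between their inner faces.

The open box is on top of the stool.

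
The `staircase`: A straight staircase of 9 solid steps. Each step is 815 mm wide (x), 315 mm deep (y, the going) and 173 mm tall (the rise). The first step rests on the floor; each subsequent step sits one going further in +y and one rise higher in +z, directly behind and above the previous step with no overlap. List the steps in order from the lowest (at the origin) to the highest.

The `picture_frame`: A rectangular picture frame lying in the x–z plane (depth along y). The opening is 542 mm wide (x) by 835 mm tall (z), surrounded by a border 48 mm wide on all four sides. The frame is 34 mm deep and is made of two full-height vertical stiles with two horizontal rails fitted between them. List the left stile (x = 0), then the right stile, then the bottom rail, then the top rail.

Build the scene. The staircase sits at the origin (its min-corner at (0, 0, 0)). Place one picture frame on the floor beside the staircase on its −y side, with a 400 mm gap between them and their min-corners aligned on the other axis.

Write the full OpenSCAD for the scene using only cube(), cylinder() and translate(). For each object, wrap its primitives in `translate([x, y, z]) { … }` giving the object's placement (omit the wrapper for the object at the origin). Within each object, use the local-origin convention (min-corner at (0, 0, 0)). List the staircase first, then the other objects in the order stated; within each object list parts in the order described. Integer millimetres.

cube([815, 315, 173]);
translate([0, 315, 173]) cube([815, 315, 173]);
translate([0, 630, 346]) cube([815, 315, 173]);
translate([0, 945, 519]) cube([815, 315, 173]);
translate([0, 1260, 692]) cube([815, 315, 173]);
translate([0, 1575, 865]) cube([815, 315, 173]);
translate([0, 1890, 1038]) cube([815, 315, 173]);
translate([0, 2205, 1211]) cube([815, 315, 173]);
translate([0, 2520, 1384]) cube([815, 315, 173]);
translate([0, -434, 0]) {
  cube([48, 34, 931]);
  translate([590, 0, 0]) cube([48, 34, 931]);
  translate([48, 0, 0]) cube([542, 34, 48]);
  translate([48, 0, 883]) cube([542, 34, 48]);
}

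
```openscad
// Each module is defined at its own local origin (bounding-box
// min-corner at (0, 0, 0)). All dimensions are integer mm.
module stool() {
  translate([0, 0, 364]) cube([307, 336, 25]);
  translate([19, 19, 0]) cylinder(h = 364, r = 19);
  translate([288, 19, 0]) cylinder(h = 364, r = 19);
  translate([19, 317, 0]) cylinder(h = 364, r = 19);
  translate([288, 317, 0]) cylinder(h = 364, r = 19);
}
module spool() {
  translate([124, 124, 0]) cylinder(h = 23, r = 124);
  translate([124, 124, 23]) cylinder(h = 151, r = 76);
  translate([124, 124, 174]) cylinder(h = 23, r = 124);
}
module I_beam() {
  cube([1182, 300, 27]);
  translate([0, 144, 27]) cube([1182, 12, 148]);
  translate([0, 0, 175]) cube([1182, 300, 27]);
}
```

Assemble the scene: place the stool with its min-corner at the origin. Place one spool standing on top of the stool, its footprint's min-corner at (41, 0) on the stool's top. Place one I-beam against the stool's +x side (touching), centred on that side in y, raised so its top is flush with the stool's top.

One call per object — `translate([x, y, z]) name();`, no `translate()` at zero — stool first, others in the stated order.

stool();
translate([41, 0, 389]) spool();
translate([307, 18, 187]) I_beam();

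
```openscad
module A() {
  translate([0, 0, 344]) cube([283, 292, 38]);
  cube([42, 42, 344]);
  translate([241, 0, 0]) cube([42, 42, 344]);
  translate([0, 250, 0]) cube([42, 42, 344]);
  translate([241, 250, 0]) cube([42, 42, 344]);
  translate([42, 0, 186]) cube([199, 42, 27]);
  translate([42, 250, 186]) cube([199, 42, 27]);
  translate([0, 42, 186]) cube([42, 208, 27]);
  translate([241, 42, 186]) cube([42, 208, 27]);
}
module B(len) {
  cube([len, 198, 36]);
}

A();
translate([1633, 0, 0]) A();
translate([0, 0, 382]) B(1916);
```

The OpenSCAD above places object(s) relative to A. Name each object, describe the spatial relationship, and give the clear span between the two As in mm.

Second stool starts at x = 1633; first ends at x = 283; clear span = 1633 − 283 = 1350 mm.

A is a stool. B is a beam. A beam spans the tops of two stools. The clear span between the two stools is 1350 mm.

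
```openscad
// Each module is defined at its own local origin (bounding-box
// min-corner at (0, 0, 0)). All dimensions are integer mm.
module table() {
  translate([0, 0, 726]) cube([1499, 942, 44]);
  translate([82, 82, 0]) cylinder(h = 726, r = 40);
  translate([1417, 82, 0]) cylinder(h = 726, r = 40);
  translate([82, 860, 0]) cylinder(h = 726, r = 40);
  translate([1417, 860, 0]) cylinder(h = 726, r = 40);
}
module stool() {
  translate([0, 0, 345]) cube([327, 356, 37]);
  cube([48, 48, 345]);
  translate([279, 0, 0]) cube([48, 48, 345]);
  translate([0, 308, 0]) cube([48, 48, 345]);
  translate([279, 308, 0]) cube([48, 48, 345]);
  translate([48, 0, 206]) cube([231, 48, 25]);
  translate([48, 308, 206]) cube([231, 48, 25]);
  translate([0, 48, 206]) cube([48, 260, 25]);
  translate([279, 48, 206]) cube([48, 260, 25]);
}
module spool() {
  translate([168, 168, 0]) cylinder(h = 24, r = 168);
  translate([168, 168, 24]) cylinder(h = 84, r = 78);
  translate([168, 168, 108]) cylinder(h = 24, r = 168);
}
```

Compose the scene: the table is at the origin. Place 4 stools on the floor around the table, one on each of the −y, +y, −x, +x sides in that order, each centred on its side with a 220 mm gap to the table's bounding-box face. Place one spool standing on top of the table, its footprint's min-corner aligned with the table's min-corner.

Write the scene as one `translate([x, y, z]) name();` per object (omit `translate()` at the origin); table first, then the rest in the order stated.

table();
translate([586, -576, 0]) stool();
translate([586, 1162, 0]) stool();
translate([-547, 293, 0]) stool();
translate([1719, 293, 0]) stool();
translate([0, 0, 770]) spool();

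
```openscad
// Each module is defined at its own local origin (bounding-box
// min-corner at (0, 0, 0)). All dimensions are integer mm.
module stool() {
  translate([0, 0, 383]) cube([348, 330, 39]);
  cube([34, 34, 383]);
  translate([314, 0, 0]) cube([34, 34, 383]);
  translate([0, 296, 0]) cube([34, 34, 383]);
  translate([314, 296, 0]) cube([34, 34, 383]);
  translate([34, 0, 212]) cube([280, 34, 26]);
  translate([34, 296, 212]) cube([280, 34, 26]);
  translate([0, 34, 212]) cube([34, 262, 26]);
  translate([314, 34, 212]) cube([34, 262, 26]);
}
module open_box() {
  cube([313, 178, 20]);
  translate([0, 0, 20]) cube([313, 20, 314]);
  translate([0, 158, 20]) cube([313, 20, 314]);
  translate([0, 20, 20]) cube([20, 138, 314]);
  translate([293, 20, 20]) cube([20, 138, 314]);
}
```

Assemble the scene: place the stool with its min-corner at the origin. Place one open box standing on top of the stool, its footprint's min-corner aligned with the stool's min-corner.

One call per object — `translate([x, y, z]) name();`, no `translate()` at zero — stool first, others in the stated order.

stool();
translate([0, 0, 422]) open_box();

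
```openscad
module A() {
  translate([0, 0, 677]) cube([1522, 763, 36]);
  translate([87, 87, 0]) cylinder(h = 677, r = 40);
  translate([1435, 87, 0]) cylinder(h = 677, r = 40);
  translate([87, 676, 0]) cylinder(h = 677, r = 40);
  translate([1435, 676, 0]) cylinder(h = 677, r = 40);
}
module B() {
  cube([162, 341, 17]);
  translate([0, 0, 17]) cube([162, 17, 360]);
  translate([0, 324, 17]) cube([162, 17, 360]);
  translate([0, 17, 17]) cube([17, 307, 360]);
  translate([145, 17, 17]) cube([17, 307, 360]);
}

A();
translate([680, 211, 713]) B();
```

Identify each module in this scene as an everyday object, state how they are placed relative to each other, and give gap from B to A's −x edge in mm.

A is a table. B is an open box. The open box is on top of the table, centred. The gap from the open box to the table's −x edge is 680 mm.

The open box's min-x is at 680; the table's min-x is 0; gap = 680 mm.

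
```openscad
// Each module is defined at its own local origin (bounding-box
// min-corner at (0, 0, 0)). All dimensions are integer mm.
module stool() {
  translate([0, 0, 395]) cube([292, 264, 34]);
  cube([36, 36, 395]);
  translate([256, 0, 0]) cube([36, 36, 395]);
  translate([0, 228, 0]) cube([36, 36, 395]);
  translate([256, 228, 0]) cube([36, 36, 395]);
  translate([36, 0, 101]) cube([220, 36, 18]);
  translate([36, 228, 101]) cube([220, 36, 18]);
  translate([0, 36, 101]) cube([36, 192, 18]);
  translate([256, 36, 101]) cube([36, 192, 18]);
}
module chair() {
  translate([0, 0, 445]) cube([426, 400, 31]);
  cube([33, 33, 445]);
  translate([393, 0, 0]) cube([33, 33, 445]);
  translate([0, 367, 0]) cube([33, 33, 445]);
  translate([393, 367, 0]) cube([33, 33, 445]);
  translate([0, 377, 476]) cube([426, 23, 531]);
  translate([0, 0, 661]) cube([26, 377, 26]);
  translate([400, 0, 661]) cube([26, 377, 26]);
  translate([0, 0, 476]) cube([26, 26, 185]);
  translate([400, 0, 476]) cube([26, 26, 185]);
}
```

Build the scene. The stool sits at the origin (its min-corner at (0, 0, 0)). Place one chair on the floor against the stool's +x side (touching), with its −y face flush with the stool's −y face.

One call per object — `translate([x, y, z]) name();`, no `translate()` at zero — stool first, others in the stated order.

stool();
translate([292, 0, 0]) chair();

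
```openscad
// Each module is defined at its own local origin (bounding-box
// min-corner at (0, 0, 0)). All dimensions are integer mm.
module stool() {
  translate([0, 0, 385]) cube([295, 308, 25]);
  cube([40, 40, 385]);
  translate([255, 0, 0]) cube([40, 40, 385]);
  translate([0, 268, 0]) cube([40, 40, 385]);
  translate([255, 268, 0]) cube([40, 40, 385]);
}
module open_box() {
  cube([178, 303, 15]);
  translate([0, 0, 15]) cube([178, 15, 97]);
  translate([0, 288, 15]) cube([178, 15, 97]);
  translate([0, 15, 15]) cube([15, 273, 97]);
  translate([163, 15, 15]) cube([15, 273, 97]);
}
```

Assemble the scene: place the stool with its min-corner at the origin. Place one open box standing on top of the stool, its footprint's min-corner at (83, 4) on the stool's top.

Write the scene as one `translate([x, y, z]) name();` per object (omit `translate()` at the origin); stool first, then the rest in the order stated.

stool();
translate([83, 4, 410]) open_box();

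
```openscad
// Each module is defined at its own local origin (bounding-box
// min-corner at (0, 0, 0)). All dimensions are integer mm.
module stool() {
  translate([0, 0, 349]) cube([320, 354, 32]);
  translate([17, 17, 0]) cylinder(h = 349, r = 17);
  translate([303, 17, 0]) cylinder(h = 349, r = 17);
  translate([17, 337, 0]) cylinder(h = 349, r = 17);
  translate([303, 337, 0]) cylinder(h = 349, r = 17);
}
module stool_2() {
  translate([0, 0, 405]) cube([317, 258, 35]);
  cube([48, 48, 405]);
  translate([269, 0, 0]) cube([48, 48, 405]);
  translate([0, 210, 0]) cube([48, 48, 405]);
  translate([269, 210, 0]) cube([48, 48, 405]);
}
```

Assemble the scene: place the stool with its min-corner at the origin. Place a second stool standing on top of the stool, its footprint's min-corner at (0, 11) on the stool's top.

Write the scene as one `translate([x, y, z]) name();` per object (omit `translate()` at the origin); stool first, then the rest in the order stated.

stool();
translate([0, 11, 381]) stool_2();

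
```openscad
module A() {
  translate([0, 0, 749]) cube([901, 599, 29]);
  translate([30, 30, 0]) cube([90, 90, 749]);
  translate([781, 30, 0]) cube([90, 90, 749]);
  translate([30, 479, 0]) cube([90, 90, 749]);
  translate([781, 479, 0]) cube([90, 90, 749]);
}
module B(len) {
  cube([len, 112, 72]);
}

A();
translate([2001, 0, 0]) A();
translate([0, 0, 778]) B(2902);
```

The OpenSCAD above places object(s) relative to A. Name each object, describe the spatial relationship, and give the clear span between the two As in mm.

A is a table. B is a beam. A beam spans the tops of two tables. The clear span between the two tables is 1100 mm.

Second table starts at x = 2001; first ends at x = 901; clear span = 2001 − 901 = 1100 mm.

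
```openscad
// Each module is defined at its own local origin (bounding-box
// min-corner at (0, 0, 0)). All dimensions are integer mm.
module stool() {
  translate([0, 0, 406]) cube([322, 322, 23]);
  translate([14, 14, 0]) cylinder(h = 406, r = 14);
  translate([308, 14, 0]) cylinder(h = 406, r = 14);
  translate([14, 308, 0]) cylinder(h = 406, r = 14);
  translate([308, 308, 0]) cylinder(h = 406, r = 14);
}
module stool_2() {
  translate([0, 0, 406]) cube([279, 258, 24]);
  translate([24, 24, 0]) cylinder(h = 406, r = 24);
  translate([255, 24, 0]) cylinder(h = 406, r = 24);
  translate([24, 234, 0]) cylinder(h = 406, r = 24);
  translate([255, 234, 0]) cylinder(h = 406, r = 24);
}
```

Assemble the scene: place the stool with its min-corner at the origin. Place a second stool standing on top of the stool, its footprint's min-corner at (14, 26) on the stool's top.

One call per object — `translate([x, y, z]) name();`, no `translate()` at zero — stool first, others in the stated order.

stool();
translate([14, 26, 429]) stool_2();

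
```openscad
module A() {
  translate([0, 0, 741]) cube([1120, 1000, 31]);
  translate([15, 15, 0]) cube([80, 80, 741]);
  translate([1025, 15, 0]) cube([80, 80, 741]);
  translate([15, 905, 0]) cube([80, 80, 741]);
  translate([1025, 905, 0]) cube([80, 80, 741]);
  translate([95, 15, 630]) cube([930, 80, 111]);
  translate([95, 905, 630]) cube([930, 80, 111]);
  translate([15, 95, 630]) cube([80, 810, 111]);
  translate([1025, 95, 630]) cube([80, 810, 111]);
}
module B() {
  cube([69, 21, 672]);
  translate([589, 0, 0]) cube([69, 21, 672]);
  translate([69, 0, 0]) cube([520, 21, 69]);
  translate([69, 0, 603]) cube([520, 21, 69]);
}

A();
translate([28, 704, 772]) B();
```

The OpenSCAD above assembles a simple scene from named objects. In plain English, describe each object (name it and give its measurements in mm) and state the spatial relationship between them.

A is a table with a 1120×1000 mm rectangular top, 31 mm thick, top surface at z = 772 mm, supported by four 80×80 mm square legs, each inset 15 mm from the nearest pair of top edges, running from the floor. Four apron rails, 80 mm thick and 111 mm tall, run between adjacent legs with their top edges flush with the underside of the top and their outer faces flush with the legs' outer faces.

B is a rectangular picture frame lying in the x–z plane (depth along y). The opening is 520 mm wide (x) by 534 mm tall (z), surrounded by a border 69 mm wide on all four sides. The frame is 21 mm deep and is made of two full-height vertical stiles with two horizontal rails fitted between them.

The picture frame is on top of the table.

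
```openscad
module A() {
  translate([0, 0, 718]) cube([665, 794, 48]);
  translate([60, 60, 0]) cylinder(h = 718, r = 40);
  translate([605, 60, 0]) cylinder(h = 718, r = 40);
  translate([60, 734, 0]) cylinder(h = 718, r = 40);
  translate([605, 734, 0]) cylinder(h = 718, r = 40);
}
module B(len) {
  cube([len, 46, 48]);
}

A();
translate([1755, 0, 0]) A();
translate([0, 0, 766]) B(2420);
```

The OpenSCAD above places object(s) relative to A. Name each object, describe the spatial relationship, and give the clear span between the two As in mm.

Second table starts at x = 1755; first ends at x = 665; clear span = 1755 − 665 = 1090 mm.

A is a table. B is a beam. A beam spans the tops of two tables. The clear span between the two tables is 1090 mm.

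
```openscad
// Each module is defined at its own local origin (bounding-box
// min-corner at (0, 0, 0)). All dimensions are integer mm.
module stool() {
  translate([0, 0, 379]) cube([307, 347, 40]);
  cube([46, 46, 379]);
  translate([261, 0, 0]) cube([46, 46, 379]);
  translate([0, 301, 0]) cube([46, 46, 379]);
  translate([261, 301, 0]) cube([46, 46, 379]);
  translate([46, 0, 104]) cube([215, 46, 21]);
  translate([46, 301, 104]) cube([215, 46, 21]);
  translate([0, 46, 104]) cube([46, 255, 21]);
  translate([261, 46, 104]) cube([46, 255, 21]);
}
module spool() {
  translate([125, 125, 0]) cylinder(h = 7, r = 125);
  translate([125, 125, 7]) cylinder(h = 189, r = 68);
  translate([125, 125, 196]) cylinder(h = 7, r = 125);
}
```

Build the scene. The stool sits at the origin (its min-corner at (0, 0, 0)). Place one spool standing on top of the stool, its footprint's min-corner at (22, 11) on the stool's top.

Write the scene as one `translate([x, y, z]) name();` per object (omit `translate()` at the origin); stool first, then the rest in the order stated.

stool();
translate([22, 11, 419]) spool();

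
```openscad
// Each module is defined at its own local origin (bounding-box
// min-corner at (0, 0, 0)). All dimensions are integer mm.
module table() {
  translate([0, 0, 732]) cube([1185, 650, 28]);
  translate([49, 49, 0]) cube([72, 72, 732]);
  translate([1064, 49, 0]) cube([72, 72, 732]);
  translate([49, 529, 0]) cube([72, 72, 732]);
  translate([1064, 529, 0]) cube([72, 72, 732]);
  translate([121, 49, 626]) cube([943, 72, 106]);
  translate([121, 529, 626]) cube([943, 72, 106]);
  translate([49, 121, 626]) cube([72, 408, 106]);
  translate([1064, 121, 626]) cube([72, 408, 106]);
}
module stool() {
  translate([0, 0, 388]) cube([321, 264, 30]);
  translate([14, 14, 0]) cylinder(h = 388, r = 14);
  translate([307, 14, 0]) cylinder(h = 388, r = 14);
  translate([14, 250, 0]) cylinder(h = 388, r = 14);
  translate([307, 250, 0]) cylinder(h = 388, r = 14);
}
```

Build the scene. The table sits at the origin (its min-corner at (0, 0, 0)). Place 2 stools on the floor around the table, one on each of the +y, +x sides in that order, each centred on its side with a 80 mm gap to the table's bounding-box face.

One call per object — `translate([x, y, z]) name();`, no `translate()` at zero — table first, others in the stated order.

table();
translate([432, 730, 0]) stool();
translate([1265, 193, 0]) stool();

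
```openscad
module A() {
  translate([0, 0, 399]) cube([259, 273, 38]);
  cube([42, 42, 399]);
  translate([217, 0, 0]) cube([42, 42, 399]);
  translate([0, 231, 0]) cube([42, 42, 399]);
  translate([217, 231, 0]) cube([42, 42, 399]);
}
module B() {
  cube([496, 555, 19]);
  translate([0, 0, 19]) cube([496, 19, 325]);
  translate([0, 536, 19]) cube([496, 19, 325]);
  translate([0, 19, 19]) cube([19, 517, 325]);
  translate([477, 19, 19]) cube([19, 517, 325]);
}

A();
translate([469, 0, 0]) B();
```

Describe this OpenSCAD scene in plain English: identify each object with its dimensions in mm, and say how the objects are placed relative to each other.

A is a simple wooden stool: a rectangular seat 259 mm (x) by 273 mm (y), 38 mm thick, top face at z = 437 mm, on four square legs, each 42×42 mm in cross-section. The legs rest on z = 0, each flush with a corner of the seat.

B is an open storage box with external size 496×555×344 mm and wall thickness 19 mm (the base is also 19 mm thick). The base covers the whole footprint; the four walls stand on the base, with the y-facing walls full-width and the x-facing walls fitting between their inner faces.

The open box is on the floor beside the stool on its +x side.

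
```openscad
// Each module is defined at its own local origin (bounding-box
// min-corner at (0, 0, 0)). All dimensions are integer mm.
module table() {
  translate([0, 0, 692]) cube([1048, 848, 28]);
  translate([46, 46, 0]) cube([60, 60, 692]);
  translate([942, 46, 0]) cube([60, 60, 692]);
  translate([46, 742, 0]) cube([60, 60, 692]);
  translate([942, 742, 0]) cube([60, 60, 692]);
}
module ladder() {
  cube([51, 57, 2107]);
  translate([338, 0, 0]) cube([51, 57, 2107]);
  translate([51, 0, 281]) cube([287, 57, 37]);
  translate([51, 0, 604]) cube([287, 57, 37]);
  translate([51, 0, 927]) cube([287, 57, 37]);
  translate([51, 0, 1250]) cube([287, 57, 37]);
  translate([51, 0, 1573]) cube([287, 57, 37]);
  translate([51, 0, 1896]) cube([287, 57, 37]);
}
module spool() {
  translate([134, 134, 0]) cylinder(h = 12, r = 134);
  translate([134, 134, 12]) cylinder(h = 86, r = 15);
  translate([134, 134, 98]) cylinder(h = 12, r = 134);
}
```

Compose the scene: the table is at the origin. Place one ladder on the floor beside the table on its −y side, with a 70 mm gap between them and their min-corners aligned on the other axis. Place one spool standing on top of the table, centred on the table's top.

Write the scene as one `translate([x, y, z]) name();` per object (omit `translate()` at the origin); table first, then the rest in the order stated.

table();
translate([0, -127, 0]) ladder();
translate([390, 290, 720]) spool();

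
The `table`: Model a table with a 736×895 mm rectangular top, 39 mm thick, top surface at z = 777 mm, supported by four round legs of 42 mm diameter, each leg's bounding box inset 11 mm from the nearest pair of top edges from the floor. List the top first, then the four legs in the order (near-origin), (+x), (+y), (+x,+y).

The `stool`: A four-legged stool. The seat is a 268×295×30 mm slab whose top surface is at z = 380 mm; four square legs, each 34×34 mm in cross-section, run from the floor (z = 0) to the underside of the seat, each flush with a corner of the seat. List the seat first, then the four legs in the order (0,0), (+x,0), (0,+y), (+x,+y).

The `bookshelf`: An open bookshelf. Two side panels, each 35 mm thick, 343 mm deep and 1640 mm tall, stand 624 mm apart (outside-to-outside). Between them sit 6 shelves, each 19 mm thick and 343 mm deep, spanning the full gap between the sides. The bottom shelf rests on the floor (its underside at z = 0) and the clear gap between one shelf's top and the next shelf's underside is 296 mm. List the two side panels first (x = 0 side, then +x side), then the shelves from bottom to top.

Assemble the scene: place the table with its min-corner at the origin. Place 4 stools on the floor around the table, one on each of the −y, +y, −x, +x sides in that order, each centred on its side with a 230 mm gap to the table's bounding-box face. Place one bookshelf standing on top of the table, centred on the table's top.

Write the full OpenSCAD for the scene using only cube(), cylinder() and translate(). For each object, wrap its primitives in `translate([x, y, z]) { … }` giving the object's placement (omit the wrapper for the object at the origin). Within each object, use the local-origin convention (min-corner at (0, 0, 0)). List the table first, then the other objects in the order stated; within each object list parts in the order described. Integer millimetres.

translate([0, 0, 738]) cube([736, 895, 39]);
translate([32, 32, 0]) cylinder(h = 738, r = 21);
translate([704, 32, 0]) cylinder(h = 738, r = 21);
translate([32, 863, 0]) cylinder(h = 738, r = 21);
translate([704, 863, 0]) cylinder(h = 738, r = 21);
translate([234, -525, 0]) {
  translate([0, 0, 350]) cube([268, 295, 30]);
  cube([34, 34, 350]);
  translate([234, 0, 0]) cube([34, 34, 350]);
  translate([0, 261, 0]) cube([34, 34, 350]);
  translate([234, 261, 0]) cube([34, 34, 350]);
}
translate([234, 1125, 0]) {
  translate([0, 0, 350]) cube([268, 295, 30]);
  cube([34, 34, 350]);
  translate([234, 0, 0]) cube([34, 34, 350]);
  translate([0, 261, 0]) cube([34, 34, 350]);
  translate([234, 261, 0]) cube([34, 34, 350]);
}
translate([-498, 300, 0]) {
  translate([0, 0, 350]) cube([268, 295, 30]);
  cube([34, 34, 350]);
  translate([234, 0, 0]) cube([34, 34, 350]);
  translate([0, 261, 0]) cube([34, 34, 350]);
  translate([234, 261, 0]) cube([34, 34, 350]);
}
translate([966, 300, 0]) {
  translate([0, 0, 350]) cube([268, 295, 30]);
  cube([34, 34, 350]);
  translate([234, 0, 0]) cube([34, 34, 350]);
  translate([0, 261, 0]) cube([34, 34, 350]);
  translate([234, 261, 0]) cube([34, 34, 350]);
}
translate([56, 276, 777]) {
  cube([35, 343, 1640]);
  translate([589, 0, 0]) cube([35, 343, 1640]);
  translate([35, 0, 0]) cube([554, 343, 19]);
  translate([35, 0, 315]) cube([554, 343, 19]);
  translate([35, 0, 630]) cube([554, 343, 19]);
  translate([35, 0, 945]) cube([554, 343, 19]);
  translate([35, 0, 1260]) cube([554, 343, 19]);
  translate([35, 0, 1575]) cube([554, 343, 19]);
}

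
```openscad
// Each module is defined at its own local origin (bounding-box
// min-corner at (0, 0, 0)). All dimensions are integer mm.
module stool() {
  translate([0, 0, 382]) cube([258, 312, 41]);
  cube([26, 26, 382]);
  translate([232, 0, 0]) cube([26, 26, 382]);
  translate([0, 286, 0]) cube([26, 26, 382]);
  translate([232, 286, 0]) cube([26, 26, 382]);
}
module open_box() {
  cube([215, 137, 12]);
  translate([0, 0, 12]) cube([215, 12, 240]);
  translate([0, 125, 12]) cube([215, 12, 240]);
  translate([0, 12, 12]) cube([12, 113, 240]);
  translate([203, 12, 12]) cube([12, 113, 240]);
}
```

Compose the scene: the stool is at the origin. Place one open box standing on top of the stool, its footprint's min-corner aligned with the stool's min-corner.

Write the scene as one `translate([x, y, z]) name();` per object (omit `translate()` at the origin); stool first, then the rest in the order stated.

stool();
translate([0, 0, 423]) open_box();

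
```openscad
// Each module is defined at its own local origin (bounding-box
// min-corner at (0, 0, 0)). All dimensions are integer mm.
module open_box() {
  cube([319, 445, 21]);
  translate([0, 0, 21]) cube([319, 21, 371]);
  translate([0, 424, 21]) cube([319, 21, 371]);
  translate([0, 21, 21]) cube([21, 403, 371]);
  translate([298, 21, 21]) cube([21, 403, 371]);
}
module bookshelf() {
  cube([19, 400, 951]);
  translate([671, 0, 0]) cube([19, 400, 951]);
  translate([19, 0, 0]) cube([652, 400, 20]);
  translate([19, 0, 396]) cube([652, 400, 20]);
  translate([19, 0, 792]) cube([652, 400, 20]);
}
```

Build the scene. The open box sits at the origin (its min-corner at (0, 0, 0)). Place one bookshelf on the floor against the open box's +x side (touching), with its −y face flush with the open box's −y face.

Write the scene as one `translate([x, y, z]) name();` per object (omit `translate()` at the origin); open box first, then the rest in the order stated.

open_box();
translate([319, 0, 0]) bookshelf();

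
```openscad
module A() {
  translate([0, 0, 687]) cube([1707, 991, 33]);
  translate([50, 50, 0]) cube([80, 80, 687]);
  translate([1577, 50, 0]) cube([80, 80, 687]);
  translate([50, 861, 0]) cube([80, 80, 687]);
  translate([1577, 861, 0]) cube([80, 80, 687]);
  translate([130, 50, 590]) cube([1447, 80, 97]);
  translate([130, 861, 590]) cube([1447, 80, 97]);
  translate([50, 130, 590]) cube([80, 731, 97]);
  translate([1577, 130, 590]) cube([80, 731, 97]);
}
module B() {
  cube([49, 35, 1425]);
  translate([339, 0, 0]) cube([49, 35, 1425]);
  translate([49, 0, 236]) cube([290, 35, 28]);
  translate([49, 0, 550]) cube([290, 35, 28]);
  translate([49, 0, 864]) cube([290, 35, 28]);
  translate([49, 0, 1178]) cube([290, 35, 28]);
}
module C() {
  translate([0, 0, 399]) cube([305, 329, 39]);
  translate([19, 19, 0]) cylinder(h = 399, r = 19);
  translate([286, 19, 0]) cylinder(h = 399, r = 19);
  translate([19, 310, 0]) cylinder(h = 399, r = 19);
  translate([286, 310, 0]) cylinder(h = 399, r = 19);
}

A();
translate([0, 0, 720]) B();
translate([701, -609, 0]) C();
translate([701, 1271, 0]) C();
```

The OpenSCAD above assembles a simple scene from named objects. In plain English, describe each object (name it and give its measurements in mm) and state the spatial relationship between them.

A is a table: top 1707 mm (x) × 991 mm (y), 33 mm thick, upper face at z = 720 mm, on four 80×80 mm square legs, each inset 50 mm from the nearest pair of top edges, running from z = 0 to the bottom of the top. Four apron rails, 80 mm thick and 97 mm tall, run between adjacent legs with their top edges flush with the underside of the top and their outer faces flush with the legs' outer faces.

B is a wooden ladder with two side rails of 49×35 mm section and 1425 mm height, set 388 mm apart overall. Between them run 4 rectangular rungs (35 mm deep, 28 mm thick), front faces flush with the rails' −y face. The bottom of the first rung is 236 mm above the floor and each subsequent rung is 314 mm higher than the one below.

C is a simple wooden stool: a rectangular seat 305 mm (x) by 329 mm (y), 39 mm thick, top face at z = 438 mm, on four round legs, each 38 mm in diameter. The legs rest on z = 0, each leg's axis is inset half a diameter from the nearest pair of seat edges (so the leg's bounding box is flush with the corner).

The ladder is on top of the table. Two stools sit around the table at the −y, +y sides.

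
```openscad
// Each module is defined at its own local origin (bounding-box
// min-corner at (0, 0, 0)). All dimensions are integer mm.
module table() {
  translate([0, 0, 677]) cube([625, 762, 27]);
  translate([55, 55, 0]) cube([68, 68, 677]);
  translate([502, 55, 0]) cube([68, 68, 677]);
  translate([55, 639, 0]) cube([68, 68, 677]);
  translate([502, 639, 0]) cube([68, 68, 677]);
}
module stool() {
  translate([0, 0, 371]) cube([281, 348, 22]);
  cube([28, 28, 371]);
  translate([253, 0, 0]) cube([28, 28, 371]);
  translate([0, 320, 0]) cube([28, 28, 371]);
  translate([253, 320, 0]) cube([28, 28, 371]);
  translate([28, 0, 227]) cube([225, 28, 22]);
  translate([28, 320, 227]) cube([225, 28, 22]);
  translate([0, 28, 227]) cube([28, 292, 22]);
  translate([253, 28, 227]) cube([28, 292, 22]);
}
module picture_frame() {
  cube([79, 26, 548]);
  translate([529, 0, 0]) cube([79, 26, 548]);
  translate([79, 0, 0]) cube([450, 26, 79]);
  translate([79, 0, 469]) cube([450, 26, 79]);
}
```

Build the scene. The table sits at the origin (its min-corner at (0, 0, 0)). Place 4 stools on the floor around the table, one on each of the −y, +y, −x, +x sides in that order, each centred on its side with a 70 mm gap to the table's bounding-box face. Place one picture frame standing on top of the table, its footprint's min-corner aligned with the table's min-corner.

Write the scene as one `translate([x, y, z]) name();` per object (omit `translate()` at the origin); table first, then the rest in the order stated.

table();
translate([172, -418, 0]) stool();
translate([172, 832, 0]) stool();
translate([-351, 207, 0]) stool();
translate([695, 207, 0]) stool();
translate([0, 0, 704]) picture_frame();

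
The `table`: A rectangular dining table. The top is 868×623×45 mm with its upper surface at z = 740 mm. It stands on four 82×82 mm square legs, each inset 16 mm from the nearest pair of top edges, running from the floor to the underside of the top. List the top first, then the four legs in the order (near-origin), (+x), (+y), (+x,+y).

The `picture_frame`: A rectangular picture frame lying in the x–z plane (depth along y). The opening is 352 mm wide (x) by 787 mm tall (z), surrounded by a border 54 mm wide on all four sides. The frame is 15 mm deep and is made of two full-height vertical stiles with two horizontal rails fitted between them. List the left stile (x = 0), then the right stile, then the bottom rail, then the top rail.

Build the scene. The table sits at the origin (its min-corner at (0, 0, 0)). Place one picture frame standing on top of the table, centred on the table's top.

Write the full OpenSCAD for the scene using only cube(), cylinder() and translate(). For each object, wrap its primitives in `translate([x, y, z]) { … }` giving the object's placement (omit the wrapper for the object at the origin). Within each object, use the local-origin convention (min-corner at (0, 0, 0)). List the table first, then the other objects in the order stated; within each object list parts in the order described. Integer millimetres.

translate([0, 0, 695]) cube([868, 623, 45]);
translate([16, 16, 0]) cube([82, 82, 695]);
translate([770, 16, 0]) cube([82, 82, 695]);
translate([16, 525, 0]) cube([82, 82, 695]);
translate([770, 525, 0]) cube([82, 82, 695]);
translate([204, 304, 740]) {
  cube([54, 15, 895]);
  translate([406, 0, 0]) cube([54, 15, 895]);
  translate([54, 0, 0]) cube([352, 15, 54]);
  translate([54, 0, 841]) cube([352, 15, 54]);
}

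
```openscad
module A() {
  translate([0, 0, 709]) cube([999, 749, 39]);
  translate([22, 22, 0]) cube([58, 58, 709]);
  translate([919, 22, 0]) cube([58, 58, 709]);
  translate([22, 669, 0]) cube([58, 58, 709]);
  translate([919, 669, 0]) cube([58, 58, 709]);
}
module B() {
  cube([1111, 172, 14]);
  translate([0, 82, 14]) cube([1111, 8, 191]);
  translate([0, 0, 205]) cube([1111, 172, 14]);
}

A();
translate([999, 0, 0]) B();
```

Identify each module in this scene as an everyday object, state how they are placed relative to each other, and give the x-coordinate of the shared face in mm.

The table's +x face and the I-beam's −x face are both at x = 999 mm.

A is a table. B is an I-beam. The I-beam is against the table's +x side, with their −y faces flush. The x-coordinate of the shared face is 999 mm.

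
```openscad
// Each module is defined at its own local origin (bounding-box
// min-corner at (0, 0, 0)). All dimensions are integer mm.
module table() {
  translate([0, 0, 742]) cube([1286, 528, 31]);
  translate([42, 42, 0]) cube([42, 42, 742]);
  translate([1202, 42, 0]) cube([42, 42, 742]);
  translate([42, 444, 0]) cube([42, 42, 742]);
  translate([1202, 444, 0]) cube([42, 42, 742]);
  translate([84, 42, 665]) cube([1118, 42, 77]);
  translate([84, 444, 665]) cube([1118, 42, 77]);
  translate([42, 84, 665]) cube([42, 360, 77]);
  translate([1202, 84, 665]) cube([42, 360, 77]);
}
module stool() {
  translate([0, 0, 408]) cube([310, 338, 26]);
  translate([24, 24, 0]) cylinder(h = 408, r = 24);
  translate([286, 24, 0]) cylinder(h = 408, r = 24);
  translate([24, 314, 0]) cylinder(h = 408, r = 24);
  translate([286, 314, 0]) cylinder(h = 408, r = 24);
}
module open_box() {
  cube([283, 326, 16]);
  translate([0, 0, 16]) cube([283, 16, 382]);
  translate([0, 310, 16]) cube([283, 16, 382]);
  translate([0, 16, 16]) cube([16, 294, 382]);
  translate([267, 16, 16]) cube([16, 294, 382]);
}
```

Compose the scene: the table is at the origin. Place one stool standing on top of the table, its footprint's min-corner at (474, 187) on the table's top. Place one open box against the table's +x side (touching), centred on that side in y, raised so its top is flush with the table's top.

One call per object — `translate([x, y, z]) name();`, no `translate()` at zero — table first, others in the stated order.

table();
translate([474, 187, 773]) stool();
translate([1286, 101, 375]) open_box();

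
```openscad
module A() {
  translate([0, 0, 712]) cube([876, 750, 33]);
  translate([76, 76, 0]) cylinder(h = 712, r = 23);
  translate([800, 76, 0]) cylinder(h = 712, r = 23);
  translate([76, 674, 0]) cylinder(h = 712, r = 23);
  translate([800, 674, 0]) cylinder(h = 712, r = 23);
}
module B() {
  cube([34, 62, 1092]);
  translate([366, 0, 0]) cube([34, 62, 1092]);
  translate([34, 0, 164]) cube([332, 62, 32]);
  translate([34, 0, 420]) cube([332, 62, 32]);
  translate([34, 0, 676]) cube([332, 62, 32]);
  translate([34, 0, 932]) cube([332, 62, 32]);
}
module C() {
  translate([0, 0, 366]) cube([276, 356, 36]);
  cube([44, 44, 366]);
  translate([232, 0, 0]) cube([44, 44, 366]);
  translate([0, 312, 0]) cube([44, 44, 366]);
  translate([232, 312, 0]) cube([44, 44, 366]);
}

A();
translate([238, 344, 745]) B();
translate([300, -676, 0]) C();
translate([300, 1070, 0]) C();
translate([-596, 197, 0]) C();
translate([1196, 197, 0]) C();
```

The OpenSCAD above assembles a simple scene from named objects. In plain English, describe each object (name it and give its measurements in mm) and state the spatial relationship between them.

A is a rectangular dining table. The top is 876×750×33 mm with its upper surface at z = 745 mm. It stands on four round legs of 46 mm diameter, each leg's bounding box inset 53 mm from the nearest pair of top edges, running from the floor to the underside of the top.

B is a wooden ladder with two side rails of 34×62 mm section and 1092 mm height, set 400 mm apart overall. Between them run 4 rectangular rungs (62 mm deep, 32 mm thick), front faces flush with the rails' −y face. The bottom of the first rung is 164 mm above the floor and each subsequent rung is 256 mm higher than the one below.

C is a four-legged stool. The seat is a 276×356×36 mm slab whose top surface is at z = 402 mm; four square legs, each 44×44 mm in cross-section, run from the floor (z = 0) to the underside of the seat, each flush with a corner of the seat.

The ladder is on top of the table, centred. Four stools sit around the table at the −y, +y, −x, +x sides.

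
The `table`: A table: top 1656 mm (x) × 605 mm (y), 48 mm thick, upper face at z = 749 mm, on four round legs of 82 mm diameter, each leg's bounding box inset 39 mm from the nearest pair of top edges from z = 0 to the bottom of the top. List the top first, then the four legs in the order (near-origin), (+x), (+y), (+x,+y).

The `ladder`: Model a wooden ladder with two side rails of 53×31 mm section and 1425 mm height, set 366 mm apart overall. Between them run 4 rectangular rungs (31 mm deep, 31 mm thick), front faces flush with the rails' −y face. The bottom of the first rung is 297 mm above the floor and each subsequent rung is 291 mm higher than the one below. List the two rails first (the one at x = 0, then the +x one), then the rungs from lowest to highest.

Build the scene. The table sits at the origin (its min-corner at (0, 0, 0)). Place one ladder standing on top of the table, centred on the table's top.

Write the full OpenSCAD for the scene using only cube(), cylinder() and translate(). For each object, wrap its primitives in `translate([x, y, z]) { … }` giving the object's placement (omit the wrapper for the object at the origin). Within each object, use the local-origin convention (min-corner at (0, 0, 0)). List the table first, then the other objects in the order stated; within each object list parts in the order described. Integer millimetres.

translate([0, 0, 701]) cube([1656, 605, 48]);
translate([80, 80, 0]) cylinder(h = 701, r = 41);
translate([1576, 80, 0]) cylinder(h = 701, r = 41);
translate([80, 525, 0]) cylinder(h = 701, r = 41);
translate([1576, 525, 0]) cylinder(h = 701, r = 41);
translate([645, 287, 749]) {
  cube([53, 31, 1425]);
  translate([313, 0, 0]) cube([53, 31, 1425]);
  translate([53, 0, 297]) cube([260, 31, 31]);
  translate([53, 0, 588]) cube([260, 31, 31]);
  translate([53, 0, 879]) cube([260, 31, 31]);
  translate([53, 0, 1170]) cube([260, 31, 31]);
}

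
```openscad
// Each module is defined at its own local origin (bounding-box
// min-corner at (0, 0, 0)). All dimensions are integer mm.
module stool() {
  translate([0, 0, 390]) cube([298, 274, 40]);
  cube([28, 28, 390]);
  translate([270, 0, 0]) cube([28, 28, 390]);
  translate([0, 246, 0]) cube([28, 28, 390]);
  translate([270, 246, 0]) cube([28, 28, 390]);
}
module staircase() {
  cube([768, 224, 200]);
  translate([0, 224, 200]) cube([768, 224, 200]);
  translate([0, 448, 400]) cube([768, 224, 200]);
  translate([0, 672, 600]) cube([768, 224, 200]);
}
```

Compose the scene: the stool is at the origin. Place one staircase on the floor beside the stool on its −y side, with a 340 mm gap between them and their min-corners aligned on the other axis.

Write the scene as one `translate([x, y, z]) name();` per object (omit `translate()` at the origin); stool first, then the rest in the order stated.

stool();
translate([0, -1236, 0]) staircase();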